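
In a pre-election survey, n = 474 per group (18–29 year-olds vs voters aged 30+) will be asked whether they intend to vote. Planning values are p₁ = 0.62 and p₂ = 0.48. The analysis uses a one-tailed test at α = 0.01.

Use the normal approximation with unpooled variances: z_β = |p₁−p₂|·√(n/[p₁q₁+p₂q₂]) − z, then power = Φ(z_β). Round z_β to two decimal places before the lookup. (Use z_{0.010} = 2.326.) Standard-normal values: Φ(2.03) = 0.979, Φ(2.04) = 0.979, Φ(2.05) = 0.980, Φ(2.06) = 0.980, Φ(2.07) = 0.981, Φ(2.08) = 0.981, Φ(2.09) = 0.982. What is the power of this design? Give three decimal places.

z_β = |p₁−p₂|·√(n/[p₁q₁+p₂q₂]) − z_α
    = 0.14 · √(474/0.4852) − 2.326
    = 0.14 · 31.2557 − 2.326
    = 4.3758 − 2.326 = 2.0498 → 2.05
Power = Φ(2.05) = 0.980.

Power ≈ 0.980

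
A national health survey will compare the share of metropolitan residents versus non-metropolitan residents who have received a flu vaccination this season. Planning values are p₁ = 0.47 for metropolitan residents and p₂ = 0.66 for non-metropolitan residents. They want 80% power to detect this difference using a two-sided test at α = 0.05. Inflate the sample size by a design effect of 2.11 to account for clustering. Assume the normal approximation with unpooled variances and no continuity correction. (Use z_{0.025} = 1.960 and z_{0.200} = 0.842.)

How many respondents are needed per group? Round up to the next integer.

n = (z_{α/2} + z_β)² · [p₁(1−p₁) + p₂(1−p₂)] / (p₁ − p₂)²
  = (1.960 + 0.842)² · (0.47·0.53 + 0.66·0.34) / (-0.19)²
  = (2.802)² · (0.2491 + 0.2244) / 0.0361
  = 7.8512 · 0.4735 / 0.0361
  = 102.98
Design effect: 2.11 × 102.98 = 217.29.
Round up → n = 218 per group.

n = 218 per group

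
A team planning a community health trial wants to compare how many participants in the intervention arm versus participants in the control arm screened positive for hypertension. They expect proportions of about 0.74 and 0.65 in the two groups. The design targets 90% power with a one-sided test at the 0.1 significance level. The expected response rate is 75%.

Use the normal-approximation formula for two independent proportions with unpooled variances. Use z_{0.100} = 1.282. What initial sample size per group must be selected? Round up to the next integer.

n = (z_α + z_β)² · [p₁(1−p₁) + p₂(1−p₂)] / (p₁ − p₂)²
  = (1.282 + 1.282)² · (0.74·0.26 + 0.65·0.35) / (0.09)²
  = (2.564)² · (0.1924 + 0.2275) / 0.0081
  = 6.5741 · 0.4199 / 0.0081
  = 340.80
Adjust for 75% response: 340.80 / 0.75 = 454.40.
Round up → n = 455 per group.

n = 455 per group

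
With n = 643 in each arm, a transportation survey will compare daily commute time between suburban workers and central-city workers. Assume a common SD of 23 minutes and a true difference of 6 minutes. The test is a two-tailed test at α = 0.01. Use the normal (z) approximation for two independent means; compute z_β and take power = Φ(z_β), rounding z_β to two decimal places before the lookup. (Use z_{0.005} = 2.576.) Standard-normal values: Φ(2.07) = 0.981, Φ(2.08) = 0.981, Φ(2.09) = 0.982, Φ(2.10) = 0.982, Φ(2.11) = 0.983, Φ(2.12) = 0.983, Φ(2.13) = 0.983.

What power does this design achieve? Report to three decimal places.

Power ≈ 0.982

z_β = δ·√(n/(σ₁²+σ₂²)) − z_{α/2}
    = 6 · √(643/1058) − 2.576
    = 6 · 0.77958 − 2.576
    = 4.6775 − 2.576 = 2.1015 → 2.10
Power = Φ(2.10) = 0.982.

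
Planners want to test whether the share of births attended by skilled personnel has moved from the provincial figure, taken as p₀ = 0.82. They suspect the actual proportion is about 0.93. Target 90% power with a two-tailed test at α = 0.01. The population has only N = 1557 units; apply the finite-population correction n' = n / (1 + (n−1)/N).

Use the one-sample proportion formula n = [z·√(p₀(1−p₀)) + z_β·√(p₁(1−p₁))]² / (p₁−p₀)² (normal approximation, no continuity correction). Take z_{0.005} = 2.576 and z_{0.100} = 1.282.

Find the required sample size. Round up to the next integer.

n = [z_{α/2}·√(p₀q₀) + z_β·√(p₁q₁)]² / (p₁ − p₀)²
  = [2.576·√(0.82·0.18) + 1.282·√(0.93·0.07)]² / (0.11)²
  = [2.576·0.3842 + 1.282·0.2551]² / 0.0121
  = [1.3168]² / 0.0121
  = 143.30
Finite-population correction (N = 1557): 143.30 / (1 + (143.30 − 1)/1557) = 131.30.
Round up → n = 132.

n = 132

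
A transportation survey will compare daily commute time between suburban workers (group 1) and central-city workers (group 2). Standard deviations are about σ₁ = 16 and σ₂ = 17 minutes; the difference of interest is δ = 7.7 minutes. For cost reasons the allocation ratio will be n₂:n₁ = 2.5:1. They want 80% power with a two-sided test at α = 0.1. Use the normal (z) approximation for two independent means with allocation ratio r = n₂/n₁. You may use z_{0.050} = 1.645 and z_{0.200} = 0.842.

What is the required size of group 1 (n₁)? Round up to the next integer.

n₁ = (z_{α/2} + z_β)² · (σ₁² + σ₂²/r) / δ²
   = (1.645 + 0.842)² · (16² + 17²/2.5) / 7.7²
   = 6.1852 · (256 + 115.6) / 59.29
   = 6.1852 · 371.6 / 59.29
   = 38.77
Round up → n₁ = 39; n₂ = r·n₁ = 2.5 × 39 = 98.

n₁ = 39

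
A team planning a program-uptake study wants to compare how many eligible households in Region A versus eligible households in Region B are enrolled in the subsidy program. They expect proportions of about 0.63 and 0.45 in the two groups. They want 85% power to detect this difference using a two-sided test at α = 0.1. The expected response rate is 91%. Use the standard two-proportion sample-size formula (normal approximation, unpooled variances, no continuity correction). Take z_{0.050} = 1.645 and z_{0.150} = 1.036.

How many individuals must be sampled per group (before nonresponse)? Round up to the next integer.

n = 118 per group

n = (z_{α/2} + z_β)² · [p₁(1−p₁) + p₂(1−p₂)] / (p₁ − p₂)²
  = (1.645 + 1.036)² · (0.63·0.37 + 0.45·0.55) / (0.18)²
  = (2.681)² · (0.2331 + 0.2475) / 0.0324
  = 7.1878 · 0.4806 / 0.0324
  = 106.62
Adjust for 91% response: 106.62 / 0.91 = 117.16.
Round up → n = 118 per group.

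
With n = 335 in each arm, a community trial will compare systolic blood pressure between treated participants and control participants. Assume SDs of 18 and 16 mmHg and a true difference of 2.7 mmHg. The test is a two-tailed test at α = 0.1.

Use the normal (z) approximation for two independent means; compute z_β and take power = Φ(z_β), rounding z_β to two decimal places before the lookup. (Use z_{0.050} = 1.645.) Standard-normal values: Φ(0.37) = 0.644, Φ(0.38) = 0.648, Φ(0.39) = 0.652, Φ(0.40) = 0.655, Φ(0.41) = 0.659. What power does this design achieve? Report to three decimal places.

z_β = δ·√(n/(σ₁²+σ₂²)) − z_{α/2}
    = 2.7 · √(335/580) − 1.645
    = 2.7 · 0.75999 − 1.645
    = 2.0520 − 1.645 = 0.4070 → 0.41
Power = Φ(0.41) = 0.659.

Power ≈ 0.659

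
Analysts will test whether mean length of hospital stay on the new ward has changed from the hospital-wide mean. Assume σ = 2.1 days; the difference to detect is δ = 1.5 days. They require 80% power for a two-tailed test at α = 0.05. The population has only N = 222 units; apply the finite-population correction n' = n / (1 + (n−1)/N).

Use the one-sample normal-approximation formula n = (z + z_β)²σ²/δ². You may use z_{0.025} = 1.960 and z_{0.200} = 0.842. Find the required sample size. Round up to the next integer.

n = 15

n = (z_{α/2} + z_β)² · σ² / δ²
  = (1.960 + 0.842)² · 2.1² / 1.5²
  = 7.8512 · 4.41 / 2.25
  = 15.39
Finite-population correction (N = 222): 15.39 / (1 + (15.39 − 1)/222) = 14.45.
Round up → n = 15.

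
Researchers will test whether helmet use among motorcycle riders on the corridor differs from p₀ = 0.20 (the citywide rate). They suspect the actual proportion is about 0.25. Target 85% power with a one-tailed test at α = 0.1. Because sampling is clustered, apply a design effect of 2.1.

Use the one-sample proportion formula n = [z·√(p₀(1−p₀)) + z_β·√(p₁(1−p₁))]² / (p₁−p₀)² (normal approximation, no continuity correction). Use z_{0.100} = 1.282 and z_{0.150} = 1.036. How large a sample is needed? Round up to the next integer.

n = 777

n = [z_α·√(p₀q₀) + z_β·√(p₁q₁)]² / (p₁ − p₀)²
  = [1.282·√(0.20·0.80) + 1.036·√(0.25·0.75)]² / (0.05)²
  = [1.282·0.4000 + 1.036·0.4330]² / 0.0025
  = [0.9614]² / 0.0025
  = 369.72
Design effect: 2.1 × 369.72 = 776.41.
Round up → n = 777.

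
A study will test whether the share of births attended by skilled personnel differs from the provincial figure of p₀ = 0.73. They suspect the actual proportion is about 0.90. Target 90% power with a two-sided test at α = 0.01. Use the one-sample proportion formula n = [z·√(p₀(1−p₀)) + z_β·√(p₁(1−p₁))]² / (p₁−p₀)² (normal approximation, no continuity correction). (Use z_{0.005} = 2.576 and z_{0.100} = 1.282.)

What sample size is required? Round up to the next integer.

n = 81

n = [z_{α/2}·√(p₀q₀) + z_β·√(p₁q₁)]² / (p₁ − p₀)²
  = [2.576·√(0.73·0.27) + 1.282·√(0.90·0.10)]² / (0.17)²
  = [2.576·0.4440 + 1.282·0.3000]² / 0.0289
  = [1.5282]² / 0.0289
  = 80.81
Round up → n = 81.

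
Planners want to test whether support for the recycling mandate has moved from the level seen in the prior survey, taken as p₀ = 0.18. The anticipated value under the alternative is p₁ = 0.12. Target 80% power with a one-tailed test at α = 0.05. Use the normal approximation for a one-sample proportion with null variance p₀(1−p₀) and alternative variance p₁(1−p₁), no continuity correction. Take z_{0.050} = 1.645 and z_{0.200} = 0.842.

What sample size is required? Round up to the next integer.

n = 228

n = [z_α·√(p₀q₀) + z_β·√(p₁q₁)]² / (p₁ − p₀)²
  = [1.645·√(0.18·0.82) + 0.842·√(0.12·0.88)]² / (-0.06)²
  = [1.645·0.3842 + 0.842·0.3250]² / 0.0036
  = [0.9056]² / 0.0036
  = 227.81
Round up → n = 228.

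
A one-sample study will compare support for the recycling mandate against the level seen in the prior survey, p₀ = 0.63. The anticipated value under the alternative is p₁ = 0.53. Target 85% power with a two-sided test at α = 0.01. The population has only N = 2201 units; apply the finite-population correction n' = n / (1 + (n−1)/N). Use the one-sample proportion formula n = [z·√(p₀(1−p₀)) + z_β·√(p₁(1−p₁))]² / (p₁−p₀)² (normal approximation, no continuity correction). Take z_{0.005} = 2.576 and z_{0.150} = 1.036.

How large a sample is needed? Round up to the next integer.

n = [z_{α/2}·√(p₀q₀) + z_β·√(p₁q₁)]² / (p₁ − p₀)²
  = [2.576·√(0.63·0.37) + 1.036·√(0.53·0.47)]² / (-0.10)²
  = [2.576·0.4828 + 1.036·0.4991]² / 0.0100
  = [1.7608]² / 0.0100
  = 310.03
Finite-population correction (N = 2201): 310.03 / (1 + (310.03 − 1)/2201) = 271.86.
Round up → n = 272.

n = 272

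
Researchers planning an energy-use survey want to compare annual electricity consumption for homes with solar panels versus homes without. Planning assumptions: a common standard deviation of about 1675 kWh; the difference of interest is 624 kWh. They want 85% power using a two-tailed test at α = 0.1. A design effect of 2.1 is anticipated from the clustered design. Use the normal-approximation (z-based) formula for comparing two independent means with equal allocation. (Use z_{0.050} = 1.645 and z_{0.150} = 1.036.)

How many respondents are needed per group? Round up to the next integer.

n = 218 per group

n = (z_{α/2} + z_β)² · (σ₁² + σ₂²) / δ²
  = (1.645 + 1.036)² · (2·1675² = 5611250) / 624²
  = 7.1878 · 5611250 / 389376
  = 103.58
Design effect: 2.1 × 103.58 = 217.52.
Round up → n = 218 per group.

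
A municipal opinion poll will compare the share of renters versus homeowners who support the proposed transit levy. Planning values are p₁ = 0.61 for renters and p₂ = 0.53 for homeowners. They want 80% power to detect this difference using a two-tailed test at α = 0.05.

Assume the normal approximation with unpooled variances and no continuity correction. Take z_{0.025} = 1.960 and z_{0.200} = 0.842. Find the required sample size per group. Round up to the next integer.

n = (z_{α/2} + z_β)² · [p₁(1−p₁) + p₂(1−p₂)] / (p₁ − p₂)²
  = (1.960 + 0.842)² · (0.61·0.39 + 0.53·0.47) / (0.08)²
  = (2.802)² · (0.2379 + 0.2491) / 0.0064
  = 7.8512 · 0.4870 / 0.0064
  = 597.43
Round up → n = 598 per group.

n = 598 per group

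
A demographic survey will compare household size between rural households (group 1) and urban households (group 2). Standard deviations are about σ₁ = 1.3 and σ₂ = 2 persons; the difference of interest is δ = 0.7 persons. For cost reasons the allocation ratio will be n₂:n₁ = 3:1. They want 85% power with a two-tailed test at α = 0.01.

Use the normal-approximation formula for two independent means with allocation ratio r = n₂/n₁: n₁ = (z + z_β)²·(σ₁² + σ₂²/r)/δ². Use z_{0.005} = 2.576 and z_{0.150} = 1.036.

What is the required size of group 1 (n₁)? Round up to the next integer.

n₁ = 81

n₁ = (z_{α/2} + z_β)² · (σ₁² + σ₂²/r) / δ²
   = (2.576 + 1.036)² · (1.3² + 2²/3) / 0.7²
   = 13.0465 · (1.69 + 1.3333) / 0.49
   = 13.0465 · 3.0233 / 0.49
   = 80.50
Round up → n₁ = 81; n₂ = r·n₁ = 3 × 81 = 243.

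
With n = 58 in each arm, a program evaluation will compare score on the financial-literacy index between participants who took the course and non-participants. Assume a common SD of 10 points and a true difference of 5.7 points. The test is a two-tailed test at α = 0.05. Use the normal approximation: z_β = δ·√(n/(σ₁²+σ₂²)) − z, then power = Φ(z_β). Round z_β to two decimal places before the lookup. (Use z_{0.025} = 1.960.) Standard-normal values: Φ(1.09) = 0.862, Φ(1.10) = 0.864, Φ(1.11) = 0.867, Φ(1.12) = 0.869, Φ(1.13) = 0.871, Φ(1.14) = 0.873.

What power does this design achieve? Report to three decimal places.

Power ≈ 0.867

z_β = δ·√(n/(σ₁²+σ₂²)) − z_{α/2}
    = 5.7 · √(58/200) − 1.960
    = 5.7 · 0.53852 − 1.960
    = 3.0695 − 1.960 = 1.1095 → 1.11
Power = Φ(1.11) = 0.867.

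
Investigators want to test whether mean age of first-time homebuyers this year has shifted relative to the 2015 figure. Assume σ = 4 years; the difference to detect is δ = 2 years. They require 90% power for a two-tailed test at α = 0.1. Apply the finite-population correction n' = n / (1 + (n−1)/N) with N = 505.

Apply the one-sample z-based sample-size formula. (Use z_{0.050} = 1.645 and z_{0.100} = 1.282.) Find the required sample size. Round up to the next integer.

n = (z_{α/2} + z_β)² · σ² / δ²
  = (1.645 + 1.282)² · 4² / 2²
  = 8.5673 · 16 / 4
  = 34.27
Finite-population correction (N = 505): 34.27 / (1 + (34.27 − 1)/505) = 32.15.
Round up → n = 33.

n = 33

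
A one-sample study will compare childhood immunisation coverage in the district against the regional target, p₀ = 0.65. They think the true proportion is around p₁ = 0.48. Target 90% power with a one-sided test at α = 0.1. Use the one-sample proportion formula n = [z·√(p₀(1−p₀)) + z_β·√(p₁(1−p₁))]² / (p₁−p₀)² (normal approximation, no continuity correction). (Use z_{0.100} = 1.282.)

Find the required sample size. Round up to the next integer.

n = [z_α·√(p₀q₀) + z_β·√(p₁q₁)]² / (p₁ − p₀)²
  = [1.282·√(0.65·0.35) + 1.282·√(0.48·0.52)]² / (-0.17)²
  = [1.282·0.4770 + 1.282·0.4996]² / 0.0289
  = [1.2520]² / 0.0289
  = 54.24
Round up → n = 55.

n = 55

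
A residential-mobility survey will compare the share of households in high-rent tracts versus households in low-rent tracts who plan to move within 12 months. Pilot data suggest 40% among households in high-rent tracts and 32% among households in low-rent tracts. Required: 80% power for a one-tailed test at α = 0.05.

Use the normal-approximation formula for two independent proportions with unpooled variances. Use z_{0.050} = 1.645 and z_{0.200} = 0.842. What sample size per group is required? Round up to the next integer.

n = (z_α + z_β)² · [p₁(1−p₁) + p₂(1−p₂)] / (p₁ − p₂)²
  = (1.645 + 0.842)² · (0.40·0.60 + 0.32·0.68) / (0.08)²
  = (2.487)² · (0.2400 + 0.2176) / 0.0064
  = 6.1852 · 0.4576 / 0.0064
  = 442.24
Round up → n = 443 per group.

n = 443 per group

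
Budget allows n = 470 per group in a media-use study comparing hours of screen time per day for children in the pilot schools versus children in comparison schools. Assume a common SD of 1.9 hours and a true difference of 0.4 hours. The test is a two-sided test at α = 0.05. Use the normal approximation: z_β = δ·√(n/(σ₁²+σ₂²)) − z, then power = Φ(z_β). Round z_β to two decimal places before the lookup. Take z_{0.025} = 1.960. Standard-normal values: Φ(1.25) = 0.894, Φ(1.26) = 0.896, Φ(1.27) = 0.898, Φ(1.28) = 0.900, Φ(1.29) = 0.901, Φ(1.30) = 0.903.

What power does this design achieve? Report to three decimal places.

Power ≈ 0.898

z_β = δ·√(n/(σ₁²+σ₂²)) − z_{α/2}
    = 0.4 · √(470/7.22) − 1.960
    = 0.4 · 8.06827 − 1.960
    = 3.2273 − 1.960 = 1.2673 → 1.27
Power = Φ(1.27) = 0.898.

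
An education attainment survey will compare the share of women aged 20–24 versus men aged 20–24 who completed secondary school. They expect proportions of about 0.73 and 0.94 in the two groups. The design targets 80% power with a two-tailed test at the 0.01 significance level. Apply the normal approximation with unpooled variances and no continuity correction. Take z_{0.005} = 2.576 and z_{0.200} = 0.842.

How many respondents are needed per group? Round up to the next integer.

n = (z_{α/2} + z_β)² · [p₁(1−p₁) + p₂(1−p₂)] / (p₁ − p₂)²
  = (2.576 + 0.842)² · (0.73·0.27 + 0.94·0.06) / (-0.21)²
  = (3.418)² · (0.1971 + 0.0564) / 0.0441
  = 11.6827 · 0.2535 / 0.0441
  = 67.16
Round up → n = 68 per group.

n = 68 per group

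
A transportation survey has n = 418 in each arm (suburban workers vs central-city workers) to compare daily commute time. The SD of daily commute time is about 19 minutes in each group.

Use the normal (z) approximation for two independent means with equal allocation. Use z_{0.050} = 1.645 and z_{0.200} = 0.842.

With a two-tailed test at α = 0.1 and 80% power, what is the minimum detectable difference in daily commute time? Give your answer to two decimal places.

Minimum detectable difference ≈ 3.27 minutes

δ = (z_{α/2} + z_β) · √((σ₁²+σ₂²)/n)
  = (1.645 + 0.842) · √(722/418)
  = 2.487 · √1.7273
  = 2.487 · 1.3143
  = 3.2686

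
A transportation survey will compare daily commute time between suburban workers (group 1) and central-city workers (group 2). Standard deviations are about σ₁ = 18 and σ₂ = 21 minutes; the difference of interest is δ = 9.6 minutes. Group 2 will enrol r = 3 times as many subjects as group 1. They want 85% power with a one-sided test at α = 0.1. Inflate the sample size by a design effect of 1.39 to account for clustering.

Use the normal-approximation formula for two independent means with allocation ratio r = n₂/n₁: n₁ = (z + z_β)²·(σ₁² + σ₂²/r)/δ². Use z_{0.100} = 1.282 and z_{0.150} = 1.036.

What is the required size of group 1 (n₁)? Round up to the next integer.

n₁ = (z_α + z_β)² · (σ₁² + σ₂²/r) / δ²
   = (1.282 + 1.036)² · (18² + 21²/3) / 9.6²
   = 5.3731 · (324 + 147) / 92.16
   = 5.3731 · 471 / 92.16
   = 27.46
Design effect: 1.39 × 27.46 = 38.17.
Round up → n₁ = 39; n₂ = r·n₁ = 3 × 39 = 117.

n₁ = 39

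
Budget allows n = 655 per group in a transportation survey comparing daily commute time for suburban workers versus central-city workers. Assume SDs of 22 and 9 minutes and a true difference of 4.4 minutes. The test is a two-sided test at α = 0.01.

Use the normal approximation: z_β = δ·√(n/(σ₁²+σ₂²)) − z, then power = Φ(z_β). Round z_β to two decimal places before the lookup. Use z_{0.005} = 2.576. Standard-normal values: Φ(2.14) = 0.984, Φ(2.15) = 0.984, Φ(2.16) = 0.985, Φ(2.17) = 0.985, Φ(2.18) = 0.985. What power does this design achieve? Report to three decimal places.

Power ≈ 0.985

z_β = δ·√(n/(σ₁²+σ₂²)) − z_{α/2}
    = 4.4 · √(655/565) − 2.576
    = 4.4 · 1.07670 − 2.576
    = 4.7375 − 2.576 = 2.1615 → 2.16
Power = Φ(2.16) = 0.985.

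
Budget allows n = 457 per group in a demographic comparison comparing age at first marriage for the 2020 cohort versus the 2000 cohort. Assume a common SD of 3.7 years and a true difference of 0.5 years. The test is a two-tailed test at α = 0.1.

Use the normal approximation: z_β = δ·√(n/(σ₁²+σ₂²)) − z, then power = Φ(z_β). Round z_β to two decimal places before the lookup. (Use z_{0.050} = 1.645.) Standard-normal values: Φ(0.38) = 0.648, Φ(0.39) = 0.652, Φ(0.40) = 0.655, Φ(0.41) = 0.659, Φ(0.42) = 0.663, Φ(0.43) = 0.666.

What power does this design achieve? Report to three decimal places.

Power ≈ 0.655

z_β = δ·√(n/(σ₁²+σ₂²)) − z_{α/2}
    = 0.5 · √(457/27.38) − 1.645
    = 0.5 · 4.08546 − 1.645
    = 2.0427 − 1.645 = 0.3977 → 0.40
Power = Φ(0.40) = 0.655.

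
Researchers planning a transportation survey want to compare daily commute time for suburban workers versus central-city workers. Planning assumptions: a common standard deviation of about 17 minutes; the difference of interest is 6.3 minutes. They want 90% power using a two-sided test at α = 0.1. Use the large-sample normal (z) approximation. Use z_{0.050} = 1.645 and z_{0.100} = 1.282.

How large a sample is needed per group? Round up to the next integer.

n = (z_{α/2} + z_β)² · (σ₁² + σ₂²) / δ²
  = (1.645 + 1.282)² · (2·17² = 578) / 6.3²
  = 8.5673 · 578 / 39.69
  = 124.76
Round up → n = 125 per group.

n = 125 per group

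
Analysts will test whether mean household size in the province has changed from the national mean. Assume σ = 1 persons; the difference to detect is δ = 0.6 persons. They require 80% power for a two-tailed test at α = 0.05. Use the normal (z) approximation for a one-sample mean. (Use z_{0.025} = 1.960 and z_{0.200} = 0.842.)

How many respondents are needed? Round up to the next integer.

n = (z_{α/2} + z_β)² · σ² / δ²
  = (1.960 + 0.842)² · 1² / 0.6²
  = 7.8512 · 1 / 0.36
  = 21.81
Round up → n = 22.

n = 22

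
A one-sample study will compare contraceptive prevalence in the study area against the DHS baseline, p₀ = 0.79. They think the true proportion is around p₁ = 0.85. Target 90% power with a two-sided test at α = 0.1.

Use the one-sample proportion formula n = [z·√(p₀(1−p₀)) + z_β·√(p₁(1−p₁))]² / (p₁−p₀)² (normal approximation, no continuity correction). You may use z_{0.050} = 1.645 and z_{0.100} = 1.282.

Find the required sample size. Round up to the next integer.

n = [z_{α/2}·√(p₀q₀) + z_β·√(p₁q₁)]² / (p₁ − p₀)²
  = [1.645·√(0.79·0.21) + 1.282·√(0.85·0.15)]² / (0.06)²
  = [1.645·0.4073 + 1.282·0.3571]² / 0.0036
  = [1.1278]² / 0.0036
  = 353.31
Round up → n = 354.

n = 354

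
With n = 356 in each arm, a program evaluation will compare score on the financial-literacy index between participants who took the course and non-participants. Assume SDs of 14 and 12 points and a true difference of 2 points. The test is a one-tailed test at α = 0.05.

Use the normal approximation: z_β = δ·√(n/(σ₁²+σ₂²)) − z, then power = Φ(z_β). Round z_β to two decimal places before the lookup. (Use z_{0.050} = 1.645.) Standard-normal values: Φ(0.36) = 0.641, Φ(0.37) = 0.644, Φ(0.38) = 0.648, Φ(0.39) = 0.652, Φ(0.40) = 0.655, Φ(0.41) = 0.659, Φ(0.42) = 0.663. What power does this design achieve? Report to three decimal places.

Power ≈ 0.655

z_β = δ·√(n/(σ₁²+σ₂²)) − z_α
    = 2 · √(356/340) − 1.645
    = 2 · 1.02326 − 1.645
    = 2.0465 − 1.645 = 0.4015 → 0.40
Power = Φ(0.40) = 0.655.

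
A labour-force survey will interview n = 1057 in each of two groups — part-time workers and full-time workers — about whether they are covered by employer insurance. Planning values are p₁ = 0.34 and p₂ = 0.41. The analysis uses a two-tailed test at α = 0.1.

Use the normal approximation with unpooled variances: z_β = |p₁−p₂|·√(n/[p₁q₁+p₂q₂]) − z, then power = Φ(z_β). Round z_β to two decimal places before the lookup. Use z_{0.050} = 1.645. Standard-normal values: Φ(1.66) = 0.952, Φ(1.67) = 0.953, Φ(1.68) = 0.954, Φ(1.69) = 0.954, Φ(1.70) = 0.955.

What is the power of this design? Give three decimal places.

Power ≈ 0.954

z_β = |p₁−p₂|·√(n/[p₁q₁+p₂q₂]) − z_{α/2}
    = 0.07 · √(1057/0.4663) − 1.645
    = 0.07 · 47.6107 − 1.645
    = 3.3328 − 1.645 = 1.6878 → 1.69
Power = Φ(1.69) = 0.954.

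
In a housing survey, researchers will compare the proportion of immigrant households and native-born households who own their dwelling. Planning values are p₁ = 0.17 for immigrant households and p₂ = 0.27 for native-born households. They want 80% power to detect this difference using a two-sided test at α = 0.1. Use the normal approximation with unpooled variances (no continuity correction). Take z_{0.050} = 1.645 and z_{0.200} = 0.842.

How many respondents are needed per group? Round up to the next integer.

n = (z_{α/2} + z_β)² · [p₁(1−p₁) + p₂(1−p₂)] / (p₁ − p₂)²
  = (1.645 + 0.842)² · (0.17·0.83 + 0.27·0.73) / (-0.10)²
  = (2.487)² · (0.1411 + 0.1971) / 0.0100
  = 6.1852 · 0.3382 / 0.0100
  = 209.18
Round up → n = 210 per group.

n = 210 per group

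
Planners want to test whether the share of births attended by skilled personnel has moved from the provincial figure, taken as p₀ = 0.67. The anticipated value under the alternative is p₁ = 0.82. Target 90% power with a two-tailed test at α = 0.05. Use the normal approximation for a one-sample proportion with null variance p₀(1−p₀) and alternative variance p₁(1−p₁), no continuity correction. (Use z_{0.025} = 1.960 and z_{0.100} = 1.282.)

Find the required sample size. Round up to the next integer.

n = 89

n = [z_{α/2}·√(p₀q₀) + z_β·√(p₁q₁)]² / (p₁ − p₀)²
  = [1.960·√(0.67·0.33) + 1.282·√(0.82·0.18)]² / (0.15)²
  = [1.960·0.4702 + 1.282·0.3842]² / 0.0225
  = [1.4141]² / 0.0225
  = 88.88
Round up → n = 89.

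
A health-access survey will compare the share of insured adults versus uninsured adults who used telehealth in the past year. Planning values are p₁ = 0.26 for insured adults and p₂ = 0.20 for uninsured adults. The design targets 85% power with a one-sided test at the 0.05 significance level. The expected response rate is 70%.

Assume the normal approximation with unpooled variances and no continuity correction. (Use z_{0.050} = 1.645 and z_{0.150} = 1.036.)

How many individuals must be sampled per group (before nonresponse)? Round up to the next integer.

n = (z_α + z_β)² · [p₁(1−p₁) + p₂(1−p₂)] / (p₁ − p₂)²
  = (1.645 + 1.036)² · (0.26·0.74 + 0.20·0.80) / (0.06)²
  = (2.681)² · (0.1924 + 0.1600) / 0.0036
  = 7.1878 · 0.3524 / 0.0036
  = 703.60
Adjust for 70% response: 703.60 / 0.70 = 1005.15.
Round up → n = 1006 per group.

n = 1006 per group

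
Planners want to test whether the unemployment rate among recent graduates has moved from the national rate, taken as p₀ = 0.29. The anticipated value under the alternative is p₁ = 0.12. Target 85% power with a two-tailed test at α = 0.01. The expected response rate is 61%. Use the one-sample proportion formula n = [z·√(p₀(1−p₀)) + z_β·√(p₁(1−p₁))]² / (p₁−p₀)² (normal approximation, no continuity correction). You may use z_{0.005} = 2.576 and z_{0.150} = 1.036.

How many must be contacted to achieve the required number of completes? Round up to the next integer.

n = [z_{α/2}·√(p₀q₀) + z_β·√(p₁q₁)]² / (p₁ − p₀)²
  = [2.576·√(0.29·0.71) + 1.036·√(0.12·0.88)]² / (-0.17)²
  = [2.576·0.4538 + 1.036·0.3250]² / 0.0289
  = [1.5056]² / 0.0289
  = 78.43
Adjust for 61% response: 78.43 / 0.61 = 128.58.
Round up → n = 129.

n = 129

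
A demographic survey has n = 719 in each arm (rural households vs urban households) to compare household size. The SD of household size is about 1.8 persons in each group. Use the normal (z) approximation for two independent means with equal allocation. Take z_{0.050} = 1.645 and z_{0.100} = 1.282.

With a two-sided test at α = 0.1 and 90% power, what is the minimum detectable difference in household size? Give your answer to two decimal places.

Minimum detectable difference ≈ 0.28 persons

δ = (z_{α/2} + z_β) · √((σ₁²+σ₂²)/n)
  = (1.645 + 1.282) · √(6.48/719)
  = 2.927 · √0.00901
  = 2.927 · 0.0949
  = 0.2779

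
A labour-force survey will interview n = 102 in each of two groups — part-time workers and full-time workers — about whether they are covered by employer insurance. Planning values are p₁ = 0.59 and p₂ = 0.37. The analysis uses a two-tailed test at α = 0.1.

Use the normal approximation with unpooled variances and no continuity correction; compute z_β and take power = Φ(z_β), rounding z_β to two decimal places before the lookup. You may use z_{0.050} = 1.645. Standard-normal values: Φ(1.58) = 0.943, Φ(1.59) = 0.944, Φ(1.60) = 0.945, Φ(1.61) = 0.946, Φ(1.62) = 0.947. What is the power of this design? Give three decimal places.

Power ≈ 0.943

z_β = |p₁−p₂|·√(n/[p₁q₁+p₂q₂]) − z_{α/2}
    = 0.22 · √(102/0.4750) − 1.645
    = 0.22 · 14.6539 − 1.645
    = 3.2239 − 1.645 = 1.5789 → 1.58
Power = Φ(1.58) = 0.943.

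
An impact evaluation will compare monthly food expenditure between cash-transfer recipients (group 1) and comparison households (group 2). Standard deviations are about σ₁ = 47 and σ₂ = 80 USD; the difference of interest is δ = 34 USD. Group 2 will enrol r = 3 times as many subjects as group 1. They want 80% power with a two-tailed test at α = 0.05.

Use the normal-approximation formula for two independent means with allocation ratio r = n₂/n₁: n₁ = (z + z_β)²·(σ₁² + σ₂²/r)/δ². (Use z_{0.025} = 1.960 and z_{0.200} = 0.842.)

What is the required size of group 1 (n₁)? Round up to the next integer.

n₁ = 30

n₁ = (z_{α/2} + z_β)² · (σ₁² + σ₂²/r) / δ²
   = (1.960 + 0.842)² · (47² + 80²/3) / 34²
   = 7.8512 · (2209 + 2133.3) / 1156
   = 7.8512 · 4342.3 / 1156
   = 29.49
Round up → n₁ = 30; n₂ = r·n₁ = 3 × 30 = 90.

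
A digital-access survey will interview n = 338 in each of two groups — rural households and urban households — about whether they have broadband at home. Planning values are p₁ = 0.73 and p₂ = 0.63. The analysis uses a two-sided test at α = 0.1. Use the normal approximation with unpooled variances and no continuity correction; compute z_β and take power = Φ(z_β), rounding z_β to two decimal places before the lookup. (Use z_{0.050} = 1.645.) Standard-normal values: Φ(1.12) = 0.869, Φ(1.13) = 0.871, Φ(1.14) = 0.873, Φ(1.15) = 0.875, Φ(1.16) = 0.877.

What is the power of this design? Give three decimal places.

Power ≈ 0.877

z_β = |p₁−p₂|·√(n/[p₁q₁+p₂q₂]) − z_{α/2}
    = 0.10 · √(338/0.4302) − 1.645
    = 0.10 · 28.0300 − 1.645
    = 2.8030 − 1.645 = 1.1580 → 1.16
Power = Φ(1.16) = 0.877.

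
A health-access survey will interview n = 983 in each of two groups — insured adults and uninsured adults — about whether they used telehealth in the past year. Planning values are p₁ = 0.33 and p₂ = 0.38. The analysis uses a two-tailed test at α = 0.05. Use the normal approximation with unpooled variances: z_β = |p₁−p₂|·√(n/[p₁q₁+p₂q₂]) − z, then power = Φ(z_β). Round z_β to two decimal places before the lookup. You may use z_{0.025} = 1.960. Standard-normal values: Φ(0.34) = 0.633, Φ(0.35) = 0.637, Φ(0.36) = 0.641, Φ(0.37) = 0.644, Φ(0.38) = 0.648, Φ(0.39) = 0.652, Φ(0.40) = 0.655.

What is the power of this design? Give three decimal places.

Power ≈ 0.641

z_β = |p₁−p₂|·√(n/[p₁q₁+p₂q₂]) − z_{α/2}
    = 0.05 · √(983/0.4567) − 1.960
    = 0.05 · 46.3939 − 1.960
    = 2.3197 − 1.960 = 0.3597 → 0.36
Power = Φ(0.36) = 0.641.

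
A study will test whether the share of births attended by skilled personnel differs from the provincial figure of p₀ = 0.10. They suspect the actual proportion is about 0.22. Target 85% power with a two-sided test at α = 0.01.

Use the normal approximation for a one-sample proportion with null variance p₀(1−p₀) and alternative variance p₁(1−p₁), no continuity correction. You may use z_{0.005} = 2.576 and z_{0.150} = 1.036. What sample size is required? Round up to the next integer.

n = 101

n = [z_{α/2}·√(p₀q₀) + z_β·√(p₁q₁)]² / (p₁ − p₀)²
  = [2.576·√(0.10·0.90) + 1.036·√(0.22·0.78)]² / (0.12)²
  = [2.576·0.3000 + 1.036·0.4142]² / 0.0144
  = [1.2020]² / 0.0144
  = 100.33
Round up → n = 101.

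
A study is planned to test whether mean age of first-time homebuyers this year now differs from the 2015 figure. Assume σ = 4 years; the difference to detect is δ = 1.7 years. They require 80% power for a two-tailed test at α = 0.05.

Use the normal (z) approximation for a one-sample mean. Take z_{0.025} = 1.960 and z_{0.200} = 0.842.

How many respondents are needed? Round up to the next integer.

n = 44

n = (z_{α/2} + z_β)² · σ² / δ²
  = (1.960 + 0.842)² · 4² / 1.7²
  = 7.8512 · 16 / 2.89
  = 43.47
Round up → n = 44.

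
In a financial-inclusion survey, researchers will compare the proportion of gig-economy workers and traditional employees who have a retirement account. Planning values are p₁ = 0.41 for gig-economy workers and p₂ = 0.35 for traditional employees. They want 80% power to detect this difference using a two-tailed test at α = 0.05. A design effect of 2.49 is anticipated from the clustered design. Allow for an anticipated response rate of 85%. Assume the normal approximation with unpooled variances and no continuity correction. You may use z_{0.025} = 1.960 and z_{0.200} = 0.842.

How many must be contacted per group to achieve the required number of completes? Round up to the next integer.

n = 2999 per group

n = (z_{α/2} + z_β)² · [p₁(1−p₁) + p₂(1−p₂)] / (p₁ − p₂)²
  = (1.960 + 0.842)² · (0.41·0.59 + 0.35·0.65) / (0.06)²
  = (2.802)² · (0.2419 + 0.2275) / 0.0036
  = 7.8512 · 0.4694 / 0.0036
  = 1023.71
Design effect: 2.49 × 1023.71 = 2549.04.
Adjust for 85% response: 2549.04 / 0.85 = 2998.87.
Round up → n = 2999 per group.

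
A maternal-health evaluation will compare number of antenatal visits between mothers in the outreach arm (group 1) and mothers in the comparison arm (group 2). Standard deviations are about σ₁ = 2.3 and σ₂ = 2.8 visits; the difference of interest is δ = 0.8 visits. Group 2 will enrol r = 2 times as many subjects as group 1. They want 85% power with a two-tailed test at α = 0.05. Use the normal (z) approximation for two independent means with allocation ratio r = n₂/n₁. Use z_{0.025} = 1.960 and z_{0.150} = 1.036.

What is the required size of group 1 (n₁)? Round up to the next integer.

n₁ = 130

n₁ = (z_{α/2} + z_β)² · (σ₁² + σ₂²/r) / δ²
   = (1.960 + 1.036)² · (2.3² + 2.8²/2) / 0.8²
   = 8.9760 · (5.29 + 3.92) / 0.64
   = 8.9760 · 9.21 / 0.64
   = 129.17
Round up → n₁ = 130; n₂ = r·n₁ = 2 × 130 = 260.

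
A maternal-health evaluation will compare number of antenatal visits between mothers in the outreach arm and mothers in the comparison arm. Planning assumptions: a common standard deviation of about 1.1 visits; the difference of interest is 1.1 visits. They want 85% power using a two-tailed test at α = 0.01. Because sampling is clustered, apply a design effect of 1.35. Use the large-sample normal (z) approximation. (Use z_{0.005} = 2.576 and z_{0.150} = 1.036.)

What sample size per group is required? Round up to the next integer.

n = (z_{α/2} + z_β)² · (σ₁² + σ₂²) / δ²
  = (2.576 + 1.036)² · (2·1.1² = 2.42) / 1.1²
  = 13.0465 · 2.42 / 1.21
  = 26.09
Design effect: 1.35 × 26.09 = 35.23.
Round up → n = 36 per group.

n = 36 per group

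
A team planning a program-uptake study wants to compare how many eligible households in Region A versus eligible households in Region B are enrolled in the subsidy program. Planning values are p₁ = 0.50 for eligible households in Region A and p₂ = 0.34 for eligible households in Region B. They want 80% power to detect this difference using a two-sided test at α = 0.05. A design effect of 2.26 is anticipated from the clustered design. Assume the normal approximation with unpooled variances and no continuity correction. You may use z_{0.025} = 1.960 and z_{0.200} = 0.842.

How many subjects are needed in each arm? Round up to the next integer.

n = (z_{α/2} + z_β)² · [p₁(1−p₁) + p₂(1−p₂)] / (p₁ − p₂)²
  = (1.960 + 0.842)² · (0.50·0.50 + 0.34·0.66) / (0.16)²
  = (2.802)² · (0.2500 + 0.2244) / 0.0256
  = 7.8512 · 0.4744 / 0.0256
  = 145.49
Design effect: 2.26 × 145.49 = 328.81.
Round up → n = 329 per group.

n = 329 per group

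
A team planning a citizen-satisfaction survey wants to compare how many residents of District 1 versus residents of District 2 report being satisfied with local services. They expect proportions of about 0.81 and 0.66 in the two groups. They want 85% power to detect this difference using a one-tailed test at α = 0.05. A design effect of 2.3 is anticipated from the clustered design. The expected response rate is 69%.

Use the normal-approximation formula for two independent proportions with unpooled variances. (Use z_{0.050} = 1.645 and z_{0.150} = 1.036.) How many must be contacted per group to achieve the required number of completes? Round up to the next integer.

n = (z_α + z_β)² · [p₁(1−p₁) + p₂(1−p₂)] / (p₁ − p₂)²
  = (1.645 + 1.036)² · (0.81·0.19 + 0.66·0.34) / (0.15)²
  = (2.681)² · (0.1539 + 0.2244) / 0.0225
  = 7.1878 · 0.3783 / 0.0225
  = 120.85
Design effect: 2.3 × 120.85 = 277.96.
Adjust for 69% response: 277.96 / 0.69 = 402.83.
Round up → n = 403 per group.

n = 403 per group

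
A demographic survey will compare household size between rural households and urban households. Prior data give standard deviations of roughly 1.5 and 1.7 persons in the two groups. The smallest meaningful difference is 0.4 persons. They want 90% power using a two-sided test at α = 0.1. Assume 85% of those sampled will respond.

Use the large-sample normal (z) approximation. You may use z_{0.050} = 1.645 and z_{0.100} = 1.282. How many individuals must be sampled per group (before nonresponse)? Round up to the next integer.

n = 324 per group

n = (z_{α/2} + z_β)² · (σ₁² + σ₂²) / δ²
  = (1.645 + 1.282)² · (1.5² + 1.7² = 5.14) / 0.4²
  = 8.5673 · 5.14 / 0.16
  = 275.23
Adjust for 85% response: 275.23 / 0.85 = 323.79.
Round up → n = 324 per group.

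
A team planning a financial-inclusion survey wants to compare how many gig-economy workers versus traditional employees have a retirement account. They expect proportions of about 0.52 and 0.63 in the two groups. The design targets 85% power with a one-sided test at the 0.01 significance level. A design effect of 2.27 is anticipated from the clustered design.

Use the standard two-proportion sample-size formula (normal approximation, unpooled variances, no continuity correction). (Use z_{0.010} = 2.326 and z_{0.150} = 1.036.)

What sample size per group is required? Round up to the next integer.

n = (z_α + z_β)² · [p₁(1−p₁) + p₂(1−p₂)] / (p₁ − p₂)²
  = (2.326 + 1.036)² · (0.52·0.48 + 0.63·0.37) / (-0.11)²
  = (3.362)² · (0.2496 + 0.2331) / 0.0121
  = 11.3030 · 0.4827 / 0.0121
  = 450.91
Design effect: 2.27 × 450.91 = 1023.56.
Round up → n = 1024 per group.

n = 1024 per group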